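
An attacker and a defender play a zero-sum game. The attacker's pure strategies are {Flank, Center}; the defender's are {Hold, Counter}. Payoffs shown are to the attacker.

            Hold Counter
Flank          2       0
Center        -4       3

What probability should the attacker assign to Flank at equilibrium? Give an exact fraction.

7/9

Row minima: Flank → 0, Center → -4; maximin = 0.
Column maxima: Hold → 2, Counter → 3; minimax = 2.
0 ≠ 2, so there is no saddle point; optimal play is mixed.
Let the attacker play Flank with probability p. Expected payoff against Hold: 2p + (-4)(1−p) = 6p − 4; against Counter: 0p + 3(1−p) = −3p + 3.
Setting these equal: 6p − 4 = −3p + 3 ⇒ 9p = 7 ⇒ p = 7/9, and the value is (6)·(7/9) − 4 = 2/3.
For the defender: with q = P(Hold), equating Flank's and Center's payoffs gives 2q = −7q + 3 ⇒ q = 1/3.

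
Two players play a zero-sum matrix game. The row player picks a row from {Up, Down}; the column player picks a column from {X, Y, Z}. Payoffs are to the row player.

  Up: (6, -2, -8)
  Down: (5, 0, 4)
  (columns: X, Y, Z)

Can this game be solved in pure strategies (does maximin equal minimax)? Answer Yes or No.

Yes

Row minima: Up → -8, Down → 0; maximin = 0.
Column maxima: X → 6, Y → 0, Z → 4; minimax = 0.
maximin = minimax = 0, so a saddle point exists.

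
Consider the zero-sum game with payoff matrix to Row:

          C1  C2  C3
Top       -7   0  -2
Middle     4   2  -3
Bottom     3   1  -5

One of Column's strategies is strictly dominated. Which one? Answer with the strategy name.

C3 holds Row's payoff strictly below C2 in every row: -2 < 0, -3 < 2, -5 < 1.
So C2 is strictly dominated for Column.

C2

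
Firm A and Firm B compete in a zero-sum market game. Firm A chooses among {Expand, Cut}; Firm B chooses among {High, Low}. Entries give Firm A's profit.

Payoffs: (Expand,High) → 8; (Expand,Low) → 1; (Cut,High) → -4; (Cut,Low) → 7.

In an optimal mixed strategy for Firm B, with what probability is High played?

Row minima: Expand → 1, Cut → -4; maximin = 1.
Column maxima: High → 8, Low → 7; minimax = 7.
1 ≠ 7, so there is no saddle point; optimal play is mixed.
Let Firm A play Expand with probability p. Expected payoff against High: 8p + (-4)(1−p) = 12p − 4; against Low: 1p + 7(1−p) = −6p + 7.
Setting these equal: 12p − 4 = −6p + 7 ⇒ 18p = 11 ⇒ p = 11/18, and the value is (12)·(11/18) − 4 = 10/3.
For Firm B: with q = P(High), equating Expand's and Cut's payoffs gives 7q + 1 = −11q + 7 ⇒ q = 1/3.

1/3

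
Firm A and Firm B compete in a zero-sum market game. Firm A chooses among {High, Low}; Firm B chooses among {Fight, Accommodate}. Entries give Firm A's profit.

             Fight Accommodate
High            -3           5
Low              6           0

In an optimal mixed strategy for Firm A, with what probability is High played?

Row minima: High → -3, Low → 0; maximin = 0.
Column maxima: Fight → 6, Accommodate → 5; minimax = 5.
0 ≠ 5, so there is no saddle point; optimal play is mixed.
Let Firm A play High with probability p. Expected payoff against Fight: (-3)p + 6(1−p) = −9p + 6; against Accommodate: 5p + 0(1−p) = 5p.
Setting these equal: −9p + 6 = 5p ⇒ −14p = -6 ⇒ p = 3/7, and the value is (-9)·(3/7) + 6 = 15/7.
For Firm B: with q = P(Fight), equating High's and Low's payoffs gives −8q + 5 = 6q ⇒ q = 5/14.

3/7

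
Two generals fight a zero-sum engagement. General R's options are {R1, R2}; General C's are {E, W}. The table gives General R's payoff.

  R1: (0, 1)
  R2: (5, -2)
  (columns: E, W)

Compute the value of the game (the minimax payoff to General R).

Row minima: R1 → 0, R2 → -2; maximin = 0.
Column maxima: E → 5, W → 1; minimax = 1.
0 ≠ 1, so there is no saddle point; optimal play is mixed.
Let General R play R1 with probability p. Expected payoff against E: 0p + 5(1−p) = −5p + 5; against W: 1p + (-2)(1−p) = 3p − 2.
Setting these equal: −5p + 5 = 3p − 2 ⇒ −8p = -7 ⇒ p = 7/8, and the value is (-5)·(7/8) + 5 = 5/8.
For General C: with q = P(E), equating R1's and R2's payoffs gives −q + 1 = 7q − 2 ⇒ q = 3/8.

5/8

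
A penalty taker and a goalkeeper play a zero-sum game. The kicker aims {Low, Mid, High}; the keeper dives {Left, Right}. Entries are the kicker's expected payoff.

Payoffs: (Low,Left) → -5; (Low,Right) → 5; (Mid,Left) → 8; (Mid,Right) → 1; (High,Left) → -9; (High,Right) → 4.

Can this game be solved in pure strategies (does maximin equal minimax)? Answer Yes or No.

No

Row minima: Low → -5, Mid → 1, High → -9; maximin = 1.
Column maxima: Left → 8, Right → 5; minimax = 5.
1 ≠ 5, so no pure-strategy equilibrium exists.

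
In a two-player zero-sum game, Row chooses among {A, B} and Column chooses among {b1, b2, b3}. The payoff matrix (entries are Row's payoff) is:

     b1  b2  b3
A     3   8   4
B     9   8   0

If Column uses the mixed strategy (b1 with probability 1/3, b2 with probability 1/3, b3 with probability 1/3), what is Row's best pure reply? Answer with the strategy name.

Expected payoff of A: (1/3)·3 + (1/3)·8 + (1/3)·4 = 5.
Expected payoff of B: (1/3)·9 + (1/3)·8 + (1/3)·0 = 17/3.
The largest is 17/3, so Row's best response is B.

B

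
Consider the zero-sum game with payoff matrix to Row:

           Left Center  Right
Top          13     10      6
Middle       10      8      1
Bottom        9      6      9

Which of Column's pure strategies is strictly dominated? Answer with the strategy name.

Center holds Row's payoff strictly below Left in every row: 10 < 13, 8 < 10, 6 < 9.
So Left is strictly dominated for Column.

Left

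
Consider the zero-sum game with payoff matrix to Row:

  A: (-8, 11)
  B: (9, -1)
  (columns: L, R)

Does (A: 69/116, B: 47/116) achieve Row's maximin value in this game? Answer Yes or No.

Against L this mix gives (69/116)·(-8) + (47/116)·9 = -129/116.
Against R this mix gives (69/116)·11 + (47/116)·(-1) = 178/29.
Column will play L, holding Row to -129/116. Shifting weight toward the row that does better against L would raise this floor (the equalizing mix achieves 91/29 against both L and R), so the proposed strategy is not optimal.

No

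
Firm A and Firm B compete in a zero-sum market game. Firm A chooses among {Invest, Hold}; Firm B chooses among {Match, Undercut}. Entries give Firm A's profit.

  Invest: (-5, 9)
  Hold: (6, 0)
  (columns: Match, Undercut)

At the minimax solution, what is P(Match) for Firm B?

9/20

Row minima: Invest → -5, Hold → 0; maximin = 0.
Column maxima: Match → 6, Undercut → 9; minimax = 6.
0 ≠ 6, so there is no saddle point; optimal play is mixed.
Let Firm A play Invest with probability p. Expected payoff against Match: (-5)p + 6(1−p) = −11p + 6; against Undercut: 9p + 0(1−p) = 9p.
Setting these equal: −11p + 6 = 9p ⇒ −20p = -6 ⇒ p = 3/10, and the value is (-11)·(3/10) + 6 = 27/10.
For Firm B: with q = P(Match), equating Invest's and Hold's payoffs gives −14q + 9 = 6q ⇒ q = 9/20.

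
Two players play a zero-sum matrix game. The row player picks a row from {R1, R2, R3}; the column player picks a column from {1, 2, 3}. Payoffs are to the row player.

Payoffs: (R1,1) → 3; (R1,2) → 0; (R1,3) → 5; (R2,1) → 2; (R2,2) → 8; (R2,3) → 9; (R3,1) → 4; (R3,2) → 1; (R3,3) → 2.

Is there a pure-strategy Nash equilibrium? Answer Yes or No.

Row minima: R1 → 0, R2 → 2, R3 → 1; maximin = 2.
Column maxima: 1 → 4, 2 → 8, 3 → 9; minimax = 4.
2 ≠ 4, so no pure-strategy equilibrium exists.

No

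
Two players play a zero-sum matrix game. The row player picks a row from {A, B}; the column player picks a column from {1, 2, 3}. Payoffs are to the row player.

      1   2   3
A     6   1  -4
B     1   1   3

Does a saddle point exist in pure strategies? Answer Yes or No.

Row minima: A → -4, B → 1; maximin = 1.
Column maxima: 1 → 6, 2 → 1, 3 → 3; minimax = 1.
maximin = minimax = 1, so a saddle point exists.

Yes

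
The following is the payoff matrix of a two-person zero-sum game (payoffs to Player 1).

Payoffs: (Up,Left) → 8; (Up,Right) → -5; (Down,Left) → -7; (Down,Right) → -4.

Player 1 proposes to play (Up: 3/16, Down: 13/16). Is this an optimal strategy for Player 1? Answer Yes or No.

Against Left this mix gives (3/16)·8 + (13/16)·(-7) = -67/16.
Against Right this mix gives (3/16)·(-5) + (13/16)·(-4) = -67/16.
All of Player 2's active replies (Left, Right) yield -67/16, and no column does worse for Player 1. The mix makes Player 2 indifferent and guarantees -67/16, so it is optimal.

Yes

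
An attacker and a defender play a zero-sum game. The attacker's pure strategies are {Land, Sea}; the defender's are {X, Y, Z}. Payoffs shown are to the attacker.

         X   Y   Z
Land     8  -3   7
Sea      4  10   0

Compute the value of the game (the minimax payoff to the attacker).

7/2

Row minima: Land → -3, Sea → 0; maximin = 0.
Column maxima: X → 8, Y → 10, Z → 7; minimax = 7.
0 ≠ 7, so there is no saddle point; optimal play is mixed.
X is strictly dominated by Z (it gives the attacker strictly more in every row), so the defender never plays it.
On the remaining 2×2 (Land, Sea vs Y, Z):
Let the attacker play Land with probability p. Expected payoff against Y: (-3)p + 10(1−p) = −13p + 10; against Z: 7p + 0(1−p) = 7p.
Setting these equal: −13p + 10 = 7p ⇒ −20p = -10 ⇒ p = 1/2, and the value is (-13)·(1/2) + 10 = 7/2.
For the defender: with q = P(Y), equating Land's and Sea's payoffs gives −10q + 7 = 10q ⇒ q = 7/20.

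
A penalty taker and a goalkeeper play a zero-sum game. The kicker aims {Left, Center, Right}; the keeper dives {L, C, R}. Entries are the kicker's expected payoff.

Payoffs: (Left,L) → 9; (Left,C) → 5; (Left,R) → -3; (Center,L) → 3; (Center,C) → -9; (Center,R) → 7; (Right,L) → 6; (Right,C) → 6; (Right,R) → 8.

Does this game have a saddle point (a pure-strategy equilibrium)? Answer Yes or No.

Row minima: Left → -3, Center → -9, Right → 6; maximin = 6.
Column maxima: L → 9, C → 6, R → 8; minimax = 6.
maximin = minimax = 6, so a saddle point exists.

Yes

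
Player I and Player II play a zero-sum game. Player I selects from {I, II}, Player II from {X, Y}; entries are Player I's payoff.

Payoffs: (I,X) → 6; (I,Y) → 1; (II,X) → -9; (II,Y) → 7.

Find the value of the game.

Row minima: I → 1, II → -9; maximin = 1.
Column maxima: X → 6, Y → 7; minimax = 6.
1 ≠ 6, so there is no saddle point; optimal play is mixed.
Let Player I play I with probability p. Expected payoff against X: 6p + (-9)(1−p) = 15p − 9; against Y: 1p + 7(1−p) = −6p + 7.
Setting these equal: 15p − 9 = −6p + 7 ⇒ 21p = 16 ⇒ p = 16/21, and the value is (15)·(16/21) − 9 = 17/7.
For Player II: with q = P(X), equating I's and II's payoffs gives 5q + 1 = −16q + 7 ⇒ q = 2/7.

17/7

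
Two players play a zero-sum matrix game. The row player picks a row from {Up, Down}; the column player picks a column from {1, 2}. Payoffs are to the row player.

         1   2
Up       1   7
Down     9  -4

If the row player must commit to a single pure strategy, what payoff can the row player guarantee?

1

Row minima: Up → 1, Down → -4.
The best of these is 1.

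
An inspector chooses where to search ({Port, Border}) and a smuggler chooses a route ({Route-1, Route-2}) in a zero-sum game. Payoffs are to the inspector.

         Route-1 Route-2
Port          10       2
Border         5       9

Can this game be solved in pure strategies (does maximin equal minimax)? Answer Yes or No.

Row minima: Port → 2, Border → 5; maximin = 5.
Column maxima: Route-1 → 10, Route-2 → 9; minimax = 9.
5 ≠ 9, so no pure-strategy equilibrium exists.

No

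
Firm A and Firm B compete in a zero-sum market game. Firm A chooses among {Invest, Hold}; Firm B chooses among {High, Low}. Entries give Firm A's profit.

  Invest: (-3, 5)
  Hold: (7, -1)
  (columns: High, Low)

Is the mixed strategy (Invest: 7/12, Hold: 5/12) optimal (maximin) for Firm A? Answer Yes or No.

Against High this mix gives (7/12)·(-3) + (5/12)·7 = 7/6.
Against Low this mix gives (7/12)·5 + (5/12)·(-1) = 5/2.
Firm B will play High, holding Firm A to 7/6. Shifting weight toward the row that does better against High would raise this floor (the equalizing mix achieves 2 against both High and Low), so the proposed strategy is not optimal.

No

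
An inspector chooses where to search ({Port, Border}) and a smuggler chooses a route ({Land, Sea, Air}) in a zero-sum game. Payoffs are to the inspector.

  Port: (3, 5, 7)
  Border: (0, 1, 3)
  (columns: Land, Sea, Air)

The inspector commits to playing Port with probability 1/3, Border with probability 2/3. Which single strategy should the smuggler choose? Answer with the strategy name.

Land

If the smuggler plays Land, the inspector's expected payoff is (1/3)·3 + (2/3)·0 = 1.
If the smuggler plays Sea, the inspector's expected payoff is (1/3)·5 + (2/3)·1 = 7/3.
If the smuggler plays Air, the inspector's expected payoff is (1/3)·7 + (2/3)·3 = 13/3.
The smuggler minimizes the inspector's payoff; the smallest is 1, so the best response is Land.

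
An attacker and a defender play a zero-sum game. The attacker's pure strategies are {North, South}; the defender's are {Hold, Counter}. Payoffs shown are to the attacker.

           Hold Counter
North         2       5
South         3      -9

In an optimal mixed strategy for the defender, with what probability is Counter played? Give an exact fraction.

Row minima: North → 2, South → -9; maximin = 2.
Column maxima: Hold → 3, Counter → 5; minimax = 3.
2 ≠ 3, so there is no saddle point; optimal play is mixed.
Let the attacker play North with probability p. Expected payoff against Hold: 2p + 3(1−p) = −p + 3; against Counter: 5p + (-9)(1−p) = 14p − 9.
Setting these equal: −p + 3 = 14p − 9 ⇒ −15p = -12 ⇒ p = 4/5, and the value is (-1)·(4/5) + 3 = 11/5.
For the defender: with q = P(Hold), equating North's and South's payoffs gives −3q + 5 = 12q − 9 ⇒ q = 14/15.

1/15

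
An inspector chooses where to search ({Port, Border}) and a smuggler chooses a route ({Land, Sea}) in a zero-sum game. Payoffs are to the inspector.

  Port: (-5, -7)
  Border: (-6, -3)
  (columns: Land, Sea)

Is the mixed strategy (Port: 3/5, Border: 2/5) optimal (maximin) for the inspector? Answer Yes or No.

Against Land this mix gives (3/5)·(-5) + (2/5)·(-6) = -27/5.
Against Sea this mix gives (3/5)·(-7) + (2/5)·(-3) = -27/5.
All of the smuggler's active replies (Land, Sea) yield -27/5, and no column does worse for the inspector. The mix makes the smuggler indifferent and guarantees -27/5, so it is optimal.

Yes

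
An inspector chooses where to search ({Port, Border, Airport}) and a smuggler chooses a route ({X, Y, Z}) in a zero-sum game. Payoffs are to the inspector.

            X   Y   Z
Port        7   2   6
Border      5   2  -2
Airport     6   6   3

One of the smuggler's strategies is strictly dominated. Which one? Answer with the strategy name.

Z holds the inspector's payoff strictly below X in every row: 6 < 7, -2 < 5, 3 < 6.
So X is strictly dominated for the smuggler.

X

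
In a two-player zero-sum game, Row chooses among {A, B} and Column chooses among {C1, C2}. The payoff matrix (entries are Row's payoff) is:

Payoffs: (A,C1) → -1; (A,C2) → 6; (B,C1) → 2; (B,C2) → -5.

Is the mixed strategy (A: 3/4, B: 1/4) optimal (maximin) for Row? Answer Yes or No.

Against C1 this mix gives (3/4)·(-1) + (1/4)·2 = -1/4.
Against C2 this mix gives (3/4)·6 + (1/4)·(-5) = 13/4.
Column will play C1, holding Row to -1/4. Shifting weight toward the row that does better against C1 would raise this floor (the equalizing mix achieves 1/2 against both C1 and C2), so the proposed strategy is not optimal.

No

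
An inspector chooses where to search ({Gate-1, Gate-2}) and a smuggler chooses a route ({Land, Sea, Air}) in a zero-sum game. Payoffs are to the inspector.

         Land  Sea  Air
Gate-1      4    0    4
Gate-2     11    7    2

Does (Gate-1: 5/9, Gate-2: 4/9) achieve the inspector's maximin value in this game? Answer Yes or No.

Against Land this mix gives (5/9)·4 + (4/9)·11 = 64/9.
Against Sea this mix gives (5/9)·0 + (4/9)·7 = 28/9.
Against Air this mix gives (5/9)·4 + (4/9)·2 = 28/9.
All of the smuggler's active replies (Sea, Air) yield 28/9, and no column does worse for the inspector. The mix makes the smuggler indifferent and guarantees 28/9, so it is optimal.

Yes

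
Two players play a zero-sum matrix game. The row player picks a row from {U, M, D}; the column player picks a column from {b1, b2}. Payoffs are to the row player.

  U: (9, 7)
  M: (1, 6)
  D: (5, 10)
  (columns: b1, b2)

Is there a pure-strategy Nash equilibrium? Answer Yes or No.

No

Row minima: U → 7, M → 1, D → 5; maximin = 7.
Column maxima: b1 → 9, b2 → 10; minimax = 9.
7 ≠ 9, so no pure-strategy equilibrium exists.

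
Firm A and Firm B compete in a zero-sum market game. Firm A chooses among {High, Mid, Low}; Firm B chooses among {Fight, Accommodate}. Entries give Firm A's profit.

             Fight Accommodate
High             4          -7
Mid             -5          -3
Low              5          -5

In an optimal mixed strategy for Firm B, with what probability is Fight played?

1/6

Row minima: High → -7, Mid → -5, Low → -5; maximin = -5.
Column maxima: Fight → 5, Accommodate → -3; minimax = -3.
-5 ≠ -3, so there is no saddle point; optimal play is mixed.
High is strictly dominated by Low, so Firm A never plays it.
On the remaining 2×2 (Mid, Low vs Fight, Accommodate):
Let Firm A play Mid with probability p. Expected payoff against Fight: (-5)p + 5(1−p) = −10p + 5; against Accommodate: (-3)p + (-5)(1−p) = 2p − 5.
Setting these equal: −10p + 5 = 2p − 5 ⇒ −12p = -10 ⇒ p = 5/6, and the value is (-10)·(5/6) + 5 = -10/3.
For Firm B: with q = P(Fight), equating Mid's and Low's payoffs gives −2q − 3 = 10q − 5 ⇒ q = 1/6.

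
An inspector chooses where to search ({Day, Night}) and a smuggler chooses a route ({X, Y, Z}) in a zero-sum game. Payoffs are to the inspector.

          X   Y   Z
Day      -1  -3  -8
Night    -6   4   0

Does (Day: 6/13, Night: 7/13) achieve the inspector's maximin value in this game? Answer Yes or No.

Yes

Against X this mix gives (6/13)·(-1) + (7/13)·(-6) = -48/13.
Against Y this mix gives (6/13)·(-3) + (7/13)·4 = 10/13.
Against Z this mix gives (6/13)·(-8) + (7/13)·0 = -48/13.
All of the smuggler's active replies (X, Z) yield -48/13, and no column does worse for the inspector. The mix makes the smuggler indifferent and guarantees -48/13, so it is optimal.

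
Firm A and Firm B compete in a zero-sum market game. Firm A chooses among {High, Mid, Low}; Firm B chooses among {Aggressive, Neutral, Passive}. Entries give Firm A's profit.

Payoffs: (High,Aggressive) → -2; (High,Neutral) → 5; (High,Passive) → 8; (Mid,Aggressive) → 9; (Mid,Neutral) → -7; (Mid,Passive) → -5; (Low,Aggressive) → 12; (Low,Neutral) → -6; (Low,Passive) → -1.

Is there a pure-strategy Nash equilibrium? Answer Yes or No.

Row minima: High → -2, Mid → -7, Low → -6; maximin = -2.
Column maxima: Aggressive → 12, Neutral → 5, Passive → 8; minimax = 5.
-2 ≠ 5, so no pure-strategy equilibrium exists.

No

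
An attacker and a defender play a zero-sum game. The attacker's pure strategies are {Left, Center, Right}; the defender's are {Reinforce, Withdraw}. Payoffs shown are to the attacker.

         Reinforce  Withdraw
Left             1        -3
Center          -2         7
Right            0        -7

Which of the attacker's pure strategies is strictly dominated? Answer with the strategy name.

Right

Left gives a strictly higher payoff than Right against every column: 1 > 0, -3 > -7.
So Right is strictly dominated and the attacker never plays it.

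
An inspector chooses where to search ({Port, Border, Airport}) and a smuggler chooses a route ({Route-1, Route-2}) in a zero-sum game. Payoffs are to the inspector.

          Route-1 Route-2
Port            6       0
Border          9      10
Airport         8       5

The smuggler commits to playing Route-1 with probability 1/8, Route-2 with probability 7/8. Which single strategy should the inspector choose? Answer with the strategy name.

Expected payoff of Port: (1/8)·6 + (7/8)·0 = 3/4.
Expected payoff of Border: (1/8)·9 + (7/8)·10 = 79/8.
Expected payoff of Airport: (1/8)·8 + (7/8)·5 = 43/8.
The largest is 79/8, so the inspector's best response is Border.

Border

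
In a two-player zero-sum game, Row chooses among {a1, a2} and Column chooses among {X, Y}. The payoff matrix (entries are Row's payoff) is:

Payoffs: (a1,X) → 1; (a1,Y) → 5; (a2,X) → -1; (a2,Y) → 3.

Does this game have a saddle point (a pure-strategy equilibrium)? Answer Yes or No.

Row minima: a1 → 1, a2 → -1; maximin = 1.
Column maxima: X → 1, Y → 5; minimax = 1.
maximin = minimax = 1, so a saddle point exists.

Yes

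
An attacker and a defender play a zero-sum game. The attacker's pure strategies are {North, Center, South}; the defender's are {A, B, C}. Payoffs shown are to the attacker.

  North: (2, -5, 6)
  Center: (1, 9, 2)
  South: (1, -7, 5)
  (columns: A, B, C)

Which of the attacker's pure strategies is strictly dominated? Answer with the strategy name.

North gives a strictly higher payoff than South against every column: 2 > 1, -5 > -7, 6 > 5.
So South is strictly dominated and the attacker never plays it.

South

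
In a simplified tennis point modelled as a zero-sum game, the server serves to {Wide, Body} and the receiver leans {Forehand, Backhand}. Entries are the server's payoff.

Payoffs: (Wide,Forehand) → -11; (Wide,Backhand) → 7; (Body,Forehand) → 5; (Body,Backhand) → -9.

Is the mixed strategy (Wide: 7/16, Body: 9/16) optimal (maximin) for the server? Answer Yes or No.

Yes

Against Forehand this mix gives (7/16)·(-11) + (9/16)·5 = -2.
Against Backhand this mix gives (7/16)·7 + (9/16)·(-9) = -2.
All of the receiver's active replies (Forehand, Backhand) yield -2, and no column does worse for the server. The mix makes the receiver indifferent and guarantees -2, so it is optimal.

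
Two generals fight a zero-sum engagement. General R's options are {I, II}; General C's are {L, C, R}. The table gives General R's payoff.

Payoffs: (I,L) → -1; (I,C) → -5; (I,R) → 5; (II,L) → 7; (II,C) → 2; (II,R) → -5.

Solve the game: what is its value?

-15/17

Row minima: I → -5, II → -5; maximin = -5.
Column maxima: L → 7, C → 2, R → 5; minimax = 2.
-5 ≠ 2, so there is no saddle point; optimal play is mixed.
L is strictly dominated by C (it gives General R strictly more in every row), so General C never plays it.
On the remaining 2×2 (I, II vs C, R):
Let General R play I with probability p. Expected payoff against C: (-5)p + 2(1−p) = −7p + 2; against R: 5p + (-5)(1−p) = 10p − 5.
Setting these equal: −7p + 2 = 10p − 5 ⇒ −17p = -7 ⇒ p = 7/17, and the value is (-7)·(7/17) + 2 = -15/17.
For General C: with q = P(C), equating I's and II's payoffs gives −10q + 5 = 7q − 5 ⇒ q = 10/17.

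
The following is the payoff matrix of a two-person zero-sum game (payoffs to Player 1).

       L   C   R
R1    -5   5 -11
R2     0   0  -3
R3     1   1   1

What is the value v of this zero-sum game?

1

Row minima: R1 → -11, R2 → -3, R3 → 1; maximin = 1.
Column maxima: L → 1, C → 5, R → 1; minimax = 1.
Since maximin = minimax = 1, there is a saddle point and the value is 1.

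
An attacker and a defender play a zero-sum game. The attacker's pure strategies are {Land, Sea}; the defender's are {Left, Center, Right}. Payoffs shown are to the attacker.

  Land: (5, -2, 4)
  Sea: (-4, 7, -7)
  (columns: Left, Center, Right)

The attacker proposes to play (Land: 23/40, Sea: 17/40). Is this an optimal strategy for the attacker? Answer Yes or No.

No

Against Left this mix gives (23/40)·5 + (17/40)·(-4) = 47/40.
Against Center this mix gives (23/40)·(-2) + (17/40)·7 = 73/40.
Against Right this mix gives (23/40)·4 + (17/40)·(-7) = -27/40.
The defender will play Right, holding the attacker to -27/40. Shifting weight toward the row that does better against Right would raise this floor (the equalizing mix achieves 7/10 against both Right and Center), so the proposed strategy is not optimal.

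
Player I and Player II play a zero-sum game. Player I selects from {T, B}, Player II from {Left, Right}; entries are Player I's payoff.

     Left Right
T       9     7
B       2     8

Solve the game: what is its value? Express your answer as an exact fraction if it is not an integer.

Row minima: T → 7, B → 2; maximin = 7.
Column maxima: Left → 9, Right → 8; minimax = 8.
7 ≠ 8, so there is no saddle point; optimal play is mixed.
Let Player I play T with probability p. Expected payoff against Left: 9p + 2(1−p) = 7p + 2; against Right: 7p + 8(1−p) = −p + 8.
Setting these equal: 7p + 2 = −p + 8 ⇒ 8p = 6 ⇒ p = 3/4, and the value is (7)·(3/4) + 2 = 29/4.
For Player II: with q = P(Left), equating T's and B's payoffs gives 2q + 7 = −6q + 8 ⇒ q = 1/8.

29/4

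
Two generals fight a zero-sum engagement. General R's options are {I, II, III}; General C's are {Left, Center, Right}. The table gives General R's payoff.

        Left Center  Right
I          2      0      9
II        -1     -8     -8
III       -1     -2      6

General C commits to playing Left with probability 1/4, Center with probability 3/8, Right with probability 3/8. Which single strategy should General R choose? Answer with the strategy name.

I

Expected payoff of I: (1/4)·2 + (3/8)·0 + (3/8)·9 = 31/8.
Expected payoff of II: (1/4)·(-1) + (3/8)·(-8) + (3/8)·(-8) = -25/4.
Expected payoff of III: (1/4)·(-1) + (3/8)·(-2) + (3/8)·6 = 5/4.
The largest is 31/8, so General R's best response is I.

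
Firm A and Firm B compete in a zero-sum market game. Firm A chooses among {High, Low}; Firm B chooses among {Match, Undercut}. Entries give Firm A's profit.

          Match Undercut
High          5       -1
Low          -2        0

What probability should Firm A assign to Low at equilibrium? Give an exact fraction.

3/4

Row minima: High → -1, Low → -2; maximin = -1.
Column maxima: Match → 5, Undercut → 0; minimax = 0.
-1 ≠ 0, so there is no saddle point; optimal play is mixed.
Let Firm A play High with probability p. Expected payoff against Match: 5p + (-2)(1−p) = 7p − 2; against Undercut: (-1)p + 0(1−p) = −p.
Setting these equal: 7p − 2 = −p ⇒ 8p = 2 ⇒ p = 1/4, and the value is (7)·(1/4) − 2 = -1/4.
For Firm B: with q = P(Match), equating High's and Low's payoffs gives 6q − 1 = −2q ⇒ q = 1/8.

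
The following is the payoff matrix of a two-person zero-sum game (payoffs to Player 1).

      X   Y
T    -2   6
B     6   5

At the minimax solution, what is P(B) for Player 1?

8/9

Row minima: T → -2, B → 5; maximin = 5.
Column maxima: X → 6, Y → 6; minimax = 6.
5 ≠ 6, so there is no saddle point; optimal play is mixed.
Let Player 1 play T with probability p. Expected payoff against X: (-2)p + 6(1−p) = −8p + 6; against Y: 6p + 5(1−p) = p + 5.
Setting these equal: −8p + 6 = p + 5 ⇒ −9p = -1 ⇒ p = 1/9, and the value is (-8)·(1/9) + 6 = 46/9.
For Player 2: with q = P(X), equating T's and B's payoffs gives −8q + 6 = q + 5 ⇒ q = 1/9.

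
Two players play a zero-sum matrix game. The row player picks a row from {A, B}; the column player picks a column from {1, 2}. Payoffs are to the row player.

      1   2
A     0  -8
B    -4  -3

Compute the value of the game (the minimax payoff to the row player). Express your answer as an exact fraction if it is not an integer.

Row minima: A → -8, B → -4; maximin = -4.
Column maxima: 1 → 0, 2 → -3; minimax = -3.
-4 ≠ -3, so there is no saddle point; optimal play is mixed.
Let the row player play A with probability p. Expected payoff against 1: 0p + (-4)(1−p) = 4p − 4; against 2: (-8)p + (-3)(1−p) = −5p − 3.
Setting these equal: 4p − 4 = −5p − 3 ⇒ 9p = 1 ⇒ p = 1/9, and the value is (4)·(1/9) − 4 = -32/9.
For the column player: with q = P(1), equating A's and B's payoffs gives 8q − 8 = −q − 3 ⇒ q = 5/9.

-32/9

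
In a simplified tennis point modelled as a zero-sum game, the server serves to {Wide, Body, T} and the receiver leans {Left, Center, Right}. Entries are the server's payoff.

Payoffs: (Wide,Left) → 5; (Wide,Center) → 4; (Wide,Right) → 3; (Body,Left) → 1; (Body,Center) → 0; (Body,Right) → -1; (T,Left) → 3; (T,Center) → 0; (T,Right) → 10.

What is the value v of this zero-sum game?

Row minima: Wide → 3, Body → -1, T → 0; maximin = 3.
Column maxima: Left → 5, Center → 4, Right → 10; minimax = 4.
3 ≠ 4, so there is no saddle point; optimal play is mixed.
Body is strictly dominated by Wide, so the server never plays it.
Left is strictly dominated by Center (it gives the server strictly more in every row), so the receiver never plays it.
On the remaining 2×2 (Wide, T vs Center, Right):
Let the server play Wide with probability p. Expected payoff against Center: 4p + 0(1−p) = 4p; against Right: 3p + 10(1−p) = −7p + 10.
Setting these equal: 4p = −7p + 10 ⇒ 11p = 10 ⇒ p = 10/11, and the value is (4)·(10/11) = 40/11.
For the receiver: with q = P(Center), equating Wide's and T's payoffs gives q + 3 = −10q + 10 ⇒ q = 7/11.

40/11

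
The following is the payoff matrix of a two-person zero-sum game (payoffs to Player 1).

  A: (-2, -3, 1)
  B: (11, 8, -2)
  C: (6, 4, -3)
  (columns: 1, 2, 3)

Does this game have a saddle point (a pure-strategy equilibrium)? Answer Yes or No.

No

Row minima: A → -3, B → -2, C → -3; maximin = -2.
Column maxima: 1 → 11, 2 → 8, 3 → 1; minimax = 1.
-2 ≠ 1, so no pure-strategy equilibrium exists.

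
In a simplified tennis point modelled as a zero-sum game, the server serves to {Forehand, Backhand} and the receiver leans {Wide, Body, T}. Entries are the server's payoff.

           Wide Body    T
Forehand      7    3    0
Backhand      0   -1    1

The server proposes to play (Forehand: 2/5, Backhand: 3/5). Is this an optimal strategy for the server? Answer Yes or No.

Against Wide this mix gives (2/5)·7 + (3/5)·0 = 14/5.
Against Body this mix gives (2/5)·3 + (3/5)·(-1) = 3/5.
Against T this mix gives (2/5)·0 + (3/5)·1 = 3/5.
All of the receiver's active replies (Body, T) yield 3/5, and no column does worse for the server. The mix makes the receiver indifferent and guarantees 3/5, so it is optimal.

Yes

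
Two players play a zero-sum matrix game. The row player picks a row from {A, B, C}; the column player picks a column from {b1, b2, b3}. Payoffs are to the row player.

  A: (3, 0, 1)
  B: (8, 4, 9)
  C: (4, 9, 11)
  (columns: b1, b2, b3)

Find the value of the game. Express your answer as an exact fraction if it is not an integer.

56/9

Row minima: A → 0, B → 4, C → 4; maximin = 4.
Column maxima: b1 → 8, b2 → 9, b3 → 11; minimax = 8.
4 ≠ 8, so there is no saddle point; optimal play is mixed.
A is strictly dominated by B, so the row player never plays it.
With A eliminated, b3 is strictly dominated by b1 (it gives the row player strictly more in every remaining row), so the column player never plays it.
On the remaining 2×2 (B, C vs b1, b2):
Let the row player play B with probability p. Expected payoff against b1: 8p + 4(1−p) = 4p + 4; against b2: 4p + 9(1−p) = −5p + 9.
Setting these equal: 4p + 4 = −5p + 9 ⇒ 9p = 5 ⇒ p = 5/9, and the value is (4)·(5/9) + 4 = 56/9.
For the column player: with q = P(b1), equating B's and C's payoffs gives 4q + 4 = −5q + 9 ⇒ q = 5/9.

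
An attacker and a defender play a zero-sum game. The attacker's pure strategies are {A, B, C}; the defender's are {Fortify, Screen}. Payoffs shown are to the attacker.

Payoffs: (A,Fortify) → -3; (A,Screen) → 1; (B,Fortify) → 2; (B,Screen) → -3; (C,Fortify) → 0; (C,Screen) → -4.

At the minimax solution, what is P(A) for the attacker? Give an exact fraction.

Row minima: A → -3, B → -3, C → -4; maximin = -3.
Column maxima: Fortify → 2, Screen → 1; minimax = 1.
-3 ≠ 1, so there is no saddle point; optimal play is mixed.
C is strictly dominated by B, so the attacker never plays it.
On the remaining 2×2 (A, B vs Fortify, Screen):
Let the attacker play A with probability p. Expected payoff against Fortify: (-3)p + 2(1−p) = −5p + 2; against Screen: 1p + (-3)(1−p) = 4p − 3.
Setting these equal: −5p + 2 = 4p − 3 ⇒ −9p = -5 ⇒ p = 5/9, and the value is (-5)·(5/9) + 2 = -7/9.
For the defender: with q = P(Fortify), equating A's and B's payoffs gives −4q + 1 = 5q − 3 ⇒ q = 4/9.

5/9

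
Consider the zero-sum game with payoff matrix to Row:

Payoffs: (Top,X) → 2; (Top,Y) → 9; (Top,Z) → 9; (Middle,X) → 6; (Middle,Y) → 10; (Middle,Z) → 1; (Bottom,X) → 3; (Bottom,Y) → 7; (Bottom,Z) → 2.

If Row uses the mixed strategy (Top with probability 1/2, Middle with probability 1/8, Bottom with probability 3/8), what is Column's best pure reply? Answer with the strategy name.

X

If Column plays X, Row's expected payoff is (1/2)·2 + (1/8)·6 + (3/8)·3 = 23/8.
If Column plays Y, Row's expected payoff is (1/2)·9 + (1/8)·10 + (3/8)·7 = 67/8.
If Column plays Z, Row's expected payoff is (1/2)·9 + (1/8)·1 + (3/8)·2 = 43/8.
Column minimizes Row's payoff; the smallest is 23/8, so the best response is X.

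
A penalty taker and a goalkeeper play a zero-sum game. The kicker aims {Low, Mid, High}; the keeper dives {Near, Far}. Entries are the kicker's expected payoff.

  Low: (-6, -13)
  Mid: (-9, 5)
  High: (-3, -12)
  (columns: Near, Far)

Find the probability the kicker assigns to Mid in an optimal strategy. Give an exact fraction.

Row minima: Low → -13, Mid → -9, High → -12; maximin = -9.
Column maxima: Near → -3, Far → 5; minimax = -3.
-9 ≠ -3, so there is no saddle point; optimal play is mixed.
Low is strictly dominated by High, so the kicker never plays it.
On the remaining 2×2 (Mid, High vs Near, Far):
Let the kicker play Mid with probability p. Expected payoff against Near: (-9)p + (-3)(1−p) = −6p − 3; against Far: 5p + (-12)(1−p) = 17p − 12.
Setting these equal: −6p − 3 = 17p − 12 ⇒ −23p = -9 ⇒ p = 9/23, and the value is (-6)·(9/23) − 3 = -123/23.
For the keeper: with q = P(Near), equating Mid's and High's payoffs gives −14q + 5 = 9q − 12 ⇒ q = 17/23.

9/23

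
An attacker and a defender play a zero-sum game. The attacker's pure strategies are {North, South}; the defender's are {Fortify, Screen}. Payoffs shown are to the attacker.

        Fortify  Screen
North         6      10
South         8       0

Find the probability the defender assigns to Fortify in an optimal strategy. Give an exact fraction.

5/6

Row minima: North → 6, South → 0; maximin = 6.
Column maxima: Fortify → 8, Screen → 10; minimax = 8.
6 ≠ 8, so there is no saddle point; optimal play is mixed.
Let the attacker play North with probability p. Expected payoff against Fortify: 6p + 8(1−p) = −2p + 8; against Screen: 10p + 0(1−p) = 10p.
Setting these equal: −2p + 8 = 10p ⇒ −12p = -8 ⇒ p = 2/3, and the value is (-2)·(2/3) + 8 = 20/3.
For the defender: with q = P(Fortify), equating North's and South's payoffs gives −4q + 10 = 8q ⇒ q = 5/6.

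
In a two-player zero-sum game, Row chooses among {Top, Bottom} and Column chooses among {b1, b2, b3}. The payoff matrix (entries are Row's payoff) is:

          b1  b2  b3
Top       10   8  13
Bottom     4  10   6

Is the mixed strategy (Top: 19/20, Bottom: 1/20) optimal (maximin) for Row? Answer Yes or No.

No

Against b1 this mix gives (19/20)·10 + (1/20)·4 = 97/10.
Against b2 this mix gives (19/20)·8 + (1/20)·10 = 81/10.
Against b3 this mix gives (19/20)·13 + (1/20)·6 = 253/20.
Column will play b2, holding Row to 81/10. Shifting weight toward the row that does better against b2 would raise this floor (the equalizing mix achieves 17/2 against both b2 and b1), so the proposed strategy is not optimal.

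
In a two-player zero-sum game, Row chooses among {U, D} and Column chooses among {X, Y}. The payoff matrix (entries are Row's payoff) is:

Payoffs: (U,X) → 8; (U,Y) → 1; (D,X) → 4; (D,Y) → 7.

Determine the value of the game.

26/5

Row minima: U → 1, D → 4; maximin = 4.
Column maxima: X → 8, Y → 7; minimax = 7.
4 ≠ 7, so there is no saddle point; optimal play is mixed.
Let Row play U with probability p. Expected payoff against X: 8p + 4(1−p) = 4p + 4; against Y: 1p + 7(1−p) = −6p + 7.
Setting these equal: 4p + 4 = −6p + 7 ⇒ 10p = 3 ⇒ p = 3/10, and the value is (4)·(3/10) + 4 = 26/5.
For Column: with q = P(X), equating U's and D's payoffs gives 7q + 1 = −3q + 7 ⇒ q = 3/5.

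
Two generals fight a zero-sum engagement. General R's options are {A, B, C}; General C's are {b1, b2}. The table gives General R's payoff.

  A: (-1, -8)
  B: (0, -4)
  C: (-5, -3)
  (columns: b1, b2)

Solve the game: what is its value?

-10/3

Row minima: A → -8, B → -4, C → -5; maximin = -4.
Column maxima: b1 → 0, b2 → -3; minimax = -3.
-4 ≠ -3, so there is no saddle point; optimal play is mixed.
A is strictly dominated by B, so General R never plays it.
On the remaining 2×2 (B, C vs b1, b2):
Let General R play B with probability p. Expected payoff against b1: 0p + (-5)(1−p) = 5p − 5; against b2: (-4)p + (-3)(1−p) = −p − 3.
Setting these equal: 5p − 5 = −p − 3 ⇒ 6p = 2 ⇒ p = 1/3, and the value is (5)·(1/3) − 5 = -10/3.
For General C: with q = P(b1), equating B's and C's payoffs gives 4q − 4 = −2q − 3 ⇒ q = 1/6.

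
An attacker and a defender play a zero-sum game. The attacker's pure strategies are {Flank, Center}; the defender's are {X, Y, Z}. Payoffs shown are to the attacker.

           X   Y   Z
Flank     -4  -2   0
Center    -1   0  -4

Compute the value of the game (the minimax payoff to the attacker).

-16/7

Row minima: Flank → -4, Center → -4; maximin = -4.
Column maxima: X → -1, Y → 0, Z → 0; minimax = -1.
-4 ≠ -1, so there is no saddle point; optimal play is mixed.
Y is strictly dominated by X (it gives the attacker strictly more in every row), so the defender never plays it.
On the remaining 2×2 (Flank, Center vs X, Z):
Let the attacker play Flank with probability p. Expected payoff against X: (-4)p + (-1)(1−p) = −3p − 1; against Z: 0p + (-4)(1−p) = 4p − 4.
Setting these equal: −3p − 1 = 4p − 4 ⇒ −7p = -3 ⇒ p = 3/7, and the value is (-3)·(3/7) − 1 = -16/7.
For the defender: with q = P(X), equating Flank's and Center's payoffs gives −4q = 3q − 4 ⇒ q = 4/7.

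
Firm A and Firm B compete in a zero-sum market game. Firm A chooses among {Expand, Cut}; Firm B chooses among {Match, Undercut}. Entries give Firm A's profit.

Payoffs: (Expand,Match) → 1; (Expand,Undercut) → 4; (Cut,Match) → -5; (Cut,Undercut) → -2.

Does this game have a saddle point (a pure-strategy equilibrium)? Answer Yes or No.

Yes

Row minima: Expand → 1, Cut → -5; maximin = 1.
Column maxima: Match → 1, Undercut → 4; minimax = 1.
maximin = minimax = 1, so a saddle point exists.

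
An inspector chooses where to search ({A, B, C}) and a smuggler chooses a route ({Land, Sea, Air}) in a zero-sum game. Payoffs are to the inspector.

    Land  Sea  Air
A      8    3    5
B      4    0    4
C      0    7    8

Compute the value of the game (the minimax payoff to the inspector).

14/3

Row minima: A → 3, B → 0, C → 0; maximin = 3.
Column maxima: Land → 8, Sea → 7, Air → 8; minimax = 7.
3 ≠ 7, so there is no saddle point; optimal play is mixed.
B is strictly dominated by A, so the inspector never plays it.
Air is strictly dominated by Sea (it gives the inspector strictly more in every row), so the smuggler never plays it.
On the remaining 2×2 (A, C vs Land, Sea):
Let the inspector play A with probability p. Expected payoff against Land: 8p + 0(1−p) = 8p; against Sea: 3p + 7(1−p) = −4p + 7.
Setting these equal: 8p = −4p + 7 ⇒ 12p = 7 ⇒ p = 7/12, and the value is (8)·(7/12) = 14/3.
For the smuggler: with q = P(Land), equating A's and C's payoffs gives 5q + 3 = −7q + 7 ⇒ q = 1/3.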